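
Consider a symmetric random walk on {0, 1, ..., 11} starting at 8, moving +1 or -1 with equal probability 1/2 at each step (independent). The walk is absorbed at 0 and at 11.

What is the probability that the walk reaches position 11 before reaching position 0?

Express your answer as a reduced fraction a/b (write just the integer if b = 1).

Answer: 8/11

Derivation:
Symmetric walk (p = 1/2): the harmonic-function argument gives P(hit 11 before 0 | start at 8) = a/N.
P = 8/11 = 8/11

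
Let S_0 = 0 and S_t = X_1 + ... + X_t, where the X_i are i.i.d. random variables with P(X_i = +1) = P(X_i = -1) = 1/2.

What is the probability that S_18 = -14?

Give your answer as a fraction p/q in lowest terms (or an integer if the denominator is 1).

To reach position -14 after 18 steps: need 2 steps of +1 and 16 of -1.
Favorable paths: C(18,2) = 153
Total paths: 2^18 = 262144
P = 153/262144 = 153/262144

Answer: 153/262144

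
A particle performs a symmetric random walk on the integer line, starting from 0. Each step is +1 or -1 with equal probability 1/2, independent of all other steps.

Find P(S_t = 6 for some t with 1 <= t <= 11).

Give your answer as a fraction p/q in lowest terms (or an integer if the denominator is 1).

Count via complement. Let g(t,s) = #length-t paths at position s with S_1..S_t all ≠ 6.
g(t,s) = g(t-1,s-1) + g(t-1,s+1) for s ≠ 6; g(t,6) = 0.
t=0: g(0,0)=1
t=1: g(1,-1)=1 g(1,1)=1
t=2: g(2,-2)=1 g(2,0)=2 g(2,2)=1
t=3: g(3,-3)=1 g(3,-1)=3 g(3,1)=3 g(3,3)=1
t=4: g(4,-4)=1 g(4,-2)=4 g(4,0)=6 g(4,2)=4 g(4,4)=1
t=5: g(5,-5)=1 g(5,-3)=5 g(5,-1)=10 g(5,1)=10 g(5,3)=5 g(5,5)=1
t=6: g(6,-6)=1 g(6,-4)=6 g(6,-2)=15 g(6,0)=20 g(6,2)=15 g(6,4)=6
t=7: g(7,-7)=1 g(7,-5)=7 g(7,-3)=21 g(7,-1)=35 g(7,1)=35 g(7,3)=21 g(7,5)=6
t=8: g(8,-8)=1 g(8,-6)=8 g(8,-4)=28 g(8,-2)=56 g(8,0)=70 g(8,2)=56 g(8,4)=27
t=9: g(9,-9)=1 g(9,-7)=9 g(9,-5)=36 g(9,-3)=84 g(9,-1)=126 g(9,1)=126 g(9,3)=83 g(9,5)=27
t=10: g(10,-10)=1 g(10,-8)=10 g(10,-6)=45 g(10,-4)=120 g(10,-2)=210 g(10,0)=252 g(10,2)=209 g(10,4)=110
t=11: g(11,-11)=1 g(11,-9)=11 g(11,-7)=55 g(11,-5)=165 g(11,-3)=330 g(11,-1)=462 g(11,1)=461 g(11,3)=319 g(11,5)=110
Paths never hitting 6: Σ_s g(11,s) = 1914
Paths hitting 6: 2^11 - 1914 = 134
P = 134/2048 = 67/1024

Answer: 67/1024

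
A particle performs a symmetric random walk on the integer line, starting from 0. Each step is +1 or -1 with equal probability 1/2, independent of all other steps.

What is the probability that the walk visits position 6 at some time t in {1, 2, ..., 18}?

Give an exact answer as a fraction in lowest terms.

Count via complement. Let g(t,s) = #length-t paths at position s with S_1..S_t all ≠ 6.
g(t,s) = g(t-1,s-1) + g(t-1,s+1) for s ≠ 6; g(t,6) = 0.
t=0: g(0,0)=1
t=1: g(1,-1)=1 g(1,1)=1
t=2: g(2,-2)=1 g(2,0)=2 g(2,2)=1
t=3: g(3,-3)=1 g(3,-1)=3 g(3,1)=3 g(3,3)=1
t=4: g(4,-4)=1 g(4,-2)=4 g(4,0)=6 g(4,2)=4 g(4,4)=1
t=5: g(5,-5)=1 g(5,-3)=5 g(5,-1)=10 g(5,1)=10 g(5,3)=5 g(5,5)=1
t=6: g(6,-6)=1 g(6,-4)=6 g(6,-2)=15 g(6,0)=20 g(6,2)=15 g(6,4)=6
t=7: g(7,-7)=1 g(7,-5)=7 g(7,-3)=21 g(7,-1)=35 g(7,1)=35 g(7,3)=21 g(7,5)=6
t=8: g(8,-8)=1 g(8,-6)=8 g(8,-4)=28 g(8,-2)=56 g(8,0)=70 g(8,2)=56 g(8,4)=27
t=9: g(9,-9)=1 g(9,-7)=9 g(9,-5)=36 g(9,-3)=84 g(9,-1)=126 g(9,1)=126 g(9,3)=83 g(9,5)=27
t=10: g(10,-10)=1 g(10,-8)=10 g(10,-6)=45 g(10,-4)=120 g(10,-2)=210 g(10,0)=252 g(10,2)=209 g(10,4)=110
t=11: g(11,-11)=1 g(11,-9)=11 g(11,-7)=55 g(11,-5)=165 g(11,-3)=330 g(11,-1)=462 g(11,1)=461 g(11,3)=319 g(11,5)=110
t=12: g(12,-12)=1 g(12,-10)=12 g(12,-8)=66 g(12,-6)=220 g(12,-4)=495 g(12,-2)=792 g(12,0)=923 g(12,2)=780 g(12,4)=429
t=13: g(13,-13)=1 g(13,-11)=13 g(13,-9)=78 g(13,-7)=286 g(13,-5)=715 g(13,-3)=1287 g(13,-1)=1715 g(13,1)=1703 g(13,3)=1209 g(13,5)=429
t=14: g(14,-14)=1 g(14,-12)=14 g(14,-10)=91 g(14,-8)=364 g(14,-6)=1001 g(14,-4)=2002 g(14,-2)=3002 g(14,0)=3418 g(14,2)=2912 g(14,4)=1638
t=15: g(15,-15)=1 g(15,-13)=15 g(15,-11)=105 g(15,-9)=455 g(15,-7)=1365 g(15,-5)=3003 g(15,-3)=5004 g(15,-1)=6420 g(15,1)=6330 g(15,3)=4550 g(15,5)=1638
t=16: g(16,-16)=1 g(16,-14)=16 g(16,-12)=120 g(16,-10)=560 g(16,-8)=1820 g(16,-6)=4368 g(16,-4)=8007 g(16,-2)=11424 g(16,0)=12750 g(16,2)=10880 g(16,4)=6188
t=17: g(17,-17)=1 g(17,-15)=17 g(17,-13)=136 g(17,-11)=680 g(17,-9)=2380 g(17,-7)=6188 g(17,-5)=12375 g(17,-3)=19431 g(17,-1)=24174 g(17,1)=23630 g(17,3)=17068 g(17,5)=6188
t=18: g(18,-18)=1 g(18,-16)=18 g(18,-14)=153 g(18,-12)=816 g(18,-10)=3060 g(18,-8)=8568 g(18,-6)=18563 g(18,-4)=31806 g(18,-2)=43605 g(18,0)=47804 g(18,2)=40698 g(18,4)=23256
Paths never hitting 6: Σ_s g(18,s) = 218348
Paths hitting 6: 2^18 - 218348 = 43796
P = 43796/262144 = 10949/65536

Answer: 10949/65536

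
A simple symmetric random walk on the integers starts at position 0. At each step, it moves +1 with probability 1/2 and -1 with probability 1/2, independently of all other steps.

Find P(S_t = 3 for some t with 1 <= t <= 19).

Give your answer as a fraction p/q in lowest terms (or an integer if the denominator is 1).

Count via complement. Let g(t,s) = #length-t paths at position s with S_1..S_t all ≠ 3.
g(t,s) = g(t-1,s-1) + g(t-1,s+1) for s ≠ 3; g(t,3) = 0.
t=0: g(0,0)=1
t=1: g(1,-1)=1 g(1,1)=1
t=2: g(2,-2)=1 g(2,0)=2 g(2,2)=1
t=3: g(3,-3)=1 g(3,-1)=3 g(3,1)=3
t=4: g(4,-4)=1 g(4,-2)=4 g(4,0)=6 g(4,2)=3
t=5: g(5,-5)=1 g(5,-3)=5 g(5,-1)=10 g(5,1)=9
t=6: g(6,-6)=1 g(6,-4)=6 g(6,-2)=15 g(6,0)=19 g(6,2)=9
t=7: g(7,-7)=1 g(7,-5)=7 g(7,-3)=21 g(7,-1)=34 g(7,1)=28
t=8: g(8,-8)=1 g(8,-6)=8 g(8,-4)=28 g(8,-2)=55 g(8,0)=62 g(8,2)=28
t=9: g(9,-9)=1 g(9,-7)=9 g(9,-5)=36 g(9,-3)=83 g(9,-1)=117 g(9,1)=90
t=10: g(10,-10)=1 g(10,-8)=10 g(10,-6)=45 g(10,-4)=119 g(10,-2)=200 g(10,0)=207 g(10,2)=90
t=11: g(11,-11)=1 g(11,-9)=11 g(11,-7)=55 g(11,-5)=164 g(11,-3)=319 g(11,-1)=407 g(11,1)=297
t=12: g(12,-12)=1 g(12,-10)=12 g(12,-8)=66 g(12,-6)=219 g(12,-4)=483 g(12,-2)=726 g(12,0)=704 g(12,2)=297
t=13: g(13,-13)=1 g(13,-11)=13 g(13,-9)=78 g(13,-7)=285 g(13,-5)=702 g(13,-3)=1209 g(13,-1)=1430 g(13,1)=1001
t=14: g(14,-14)=1 g(14,-12)=14 g(14,-10)=91 g(14,-8)=363 g(14,-6)=987 g(14,-4)=1911 g(14,-2)=2639 g(14,0)=2431 g(14,2)=1001
t=15: g(15,-15)=1 g(15,-13)=15 g(15,-11)=105 g(15,-9)=454 g(15,-7)=1350 g(15,-5)=2898 g(15,-3)=4550 g(15,-1)=5070 g(15,1)=3432
t=16: g(16,-16)=1 g(16,-14)=16 g(16,-12)=120 g(16,-10)=559 g(16,-8)=1804 g(16,-6)=4248 g(16,-4)=7448 g(16,-2)=9620 g(16,0)=8502 g(16,2)=3432
t=17: g(17,-17)=1 g(17,-15)=17 g(17,-13)=136 g(17,-11)=679 g(17,-9)=2363 g(17,-7)=6052 g(17,-5)=11696 g(17,-3)=17068 g(17,-1)=18122 g(17,1)=11934
t=18: g(18,-18)=1 g(18,-16)=18 g(18,-14)=153 g(18,-12)=815 g(18,-10)=3042 g(18,-8)=8415 g(18,-6)=17748 g(18,-4)=28764 g(18,-2)=35190 g(18,0)=30056 g(18,2)=11934
t=19: g(19,-19)=1 g(19,-17)=19 g(19,-15)=171 g(19,-13)=968 g(19,-11)=3857 g(19,-9)=11457 g(19,-7)=26163 g(19,-5)=46512 g(19,-3)=63954 g(19,-1)=65246 g(19,1)=41990
Paths never hitting 3: Σ_s g(19,s) = 260338
Paths hitting 3: 2^19 - 260338 = 263950
P = 263950/524288 = 131975/262144

Answer: 131975/262144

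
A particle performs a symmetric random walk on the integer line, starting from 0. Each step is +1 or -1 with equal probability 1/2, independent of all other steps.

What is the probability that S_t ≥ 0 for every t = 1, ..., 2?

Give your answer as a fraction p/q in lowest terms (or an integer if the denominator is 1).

Let f(t,s) = #length-t paths at position s with S_1..S_t all ≥ 0.
f(t,s) = f(t-1,s-1) + f(t-1,s+1) for s ≥ 0; f(t,s) = 0 for s < 0.
t=0: f(0,0)=1
t=1: f(1,1)=1
t=2: f(2,0)=1 f(2,2)=1
Σ_s f(2,s) = 2
P = 2/4 = 1/2

Answer: 1/2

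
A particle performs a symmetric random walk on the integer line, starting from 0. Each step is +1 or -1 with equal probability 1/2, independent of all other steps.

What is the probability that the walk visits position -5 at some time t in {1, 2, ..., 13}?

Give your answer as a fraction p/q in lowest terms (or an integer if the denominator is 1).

Count via complement. Let g(t,s) = #length-t paths at position s with S_1..S_t all ≠ -5.
g(t,s) = g(t-1,s-1) + g(t-1,s+1) for s ≠ -5; g(t,-5) = 0.
t=0: g(0,0)=1
t=1: g(1,-1)=1 g(1,1)=1
t=2: g(2,-2)=1 g(2,0)=2 g(2,2)=1
t=3: g(3,-3)=1 g(3,-1)=3 g(3,1)=3 g(3,3)=1
t=4: g(4,-4)=1 g(4,-2)=4 g(4,0)=6 g(4,2)=4 g(4,4)=1
t=5: g(5,-3)=5 g(5,-1)=10 g(5,1)=10 g(5,3)=5 g(5,5)=1
t=6: g(6,-4)=5 g(6,-2)=15 g(6,0)=20 g(6,2)=15 g(6,4)=6 g(6,6)=1
t=7: g(7,-3)=20 g(7,-1)=35 g(7,1)=35 g(7,3)=21 g(7,5)=7 g(7,7)=1
t=8: g(8,-4)=20 g(8,-2)=55 g(8,0)=70 g(8,2)=56 g(8,4)=28 g(8,6)=8 g(8,8)=1
t=9: g(9,-3)=75 g(9,-1)=125 g(9,1)=126 g(9,3)=84 g(9,5)=36 g(9,7)=9 g(9,9)=1
t=10: g(10,-4)=75 g(10,-2)=200 g(10,0)=251 g(10,2)=210 g(10,4)=120 g(10,6)=45 g(10,8)=10 g(10,10)=1
t=11: g(11,-3)=275 g(11,-1)=451 g(11,1)=461 g(11,3)=330 g(11,5)=165 g(11,7)=55 g(11,9)=11 g(11,11)=1
t=12: g(12,-4)=275 g(12,-2)=726 g(12,0)=912 g(12,2)=791 g(12,4)=495 g(12,6)=220 g(12,8)=66 g(12,10)=12 g(12,12)=1
t=13: g(13,-3)=1001 g(13,-1)=1638 g(13,1)=1703 g(13,3)=1286 g(13,5)=715 g(13,7)=286 g(13,9)=78 g(13,11)=13 g(13,13)=1
Paths never hitting -5: Σ_s g(13,s) = 6721
Paths hitting -5: 2^13 - 6721 = 1471
P = 1471/8192 = 1471/8192

Answer: 1471/8192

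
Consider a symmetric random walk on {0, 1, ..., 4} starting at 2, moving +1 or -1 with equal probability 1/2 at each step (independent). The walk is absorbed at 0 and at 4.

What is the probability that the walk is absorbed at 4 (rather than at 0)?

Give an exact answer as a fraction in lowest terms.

Answer: 1/2

Derivation:
Symmetric walk (p = 1/2): the harmonic-function argument gives P(hit 4 before 0 | start at 2) = a/N.
P = 2/4 = 1/2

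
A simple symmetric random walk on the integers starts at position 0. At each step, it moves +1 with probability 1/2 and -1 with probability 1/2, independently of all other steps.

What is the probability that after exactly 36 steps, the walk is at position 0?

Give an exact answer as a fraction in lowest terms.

To return to 0 after 36 steps: need exactly 18 steps of +1 and 18 of -1.
Favorable paths: C(36,18) = 9075135300
Total paths: 2^36 = 68719476736
P = 9075135300/68719476736 = 2268783825/17179869184

Answer: 2268783825/17179869184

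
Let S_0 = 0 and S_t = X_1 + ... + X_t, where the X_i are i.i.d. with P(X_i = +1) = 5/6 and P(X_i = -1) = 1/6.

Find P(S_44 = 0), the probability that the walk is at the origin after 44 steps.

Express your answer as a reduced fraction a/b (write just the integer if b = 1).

Answer: 209023452174663543701171875/721844705097561639663297682735104

Derivation:
To be at 0 after 44 steps: need exactly 22 steps of +1 and 22 of -1.
Number of such sequences: C(44,22) = 2104098963720
Each has probability (5/6)^22 · (1/6)^22 = 2384185791015625/17324272922341479351919144385642496
P = 2104098963720 · 2384185791015625/17324272922341479351919144385642496 = 209023452174663543701171875/721844705097561639663297682735104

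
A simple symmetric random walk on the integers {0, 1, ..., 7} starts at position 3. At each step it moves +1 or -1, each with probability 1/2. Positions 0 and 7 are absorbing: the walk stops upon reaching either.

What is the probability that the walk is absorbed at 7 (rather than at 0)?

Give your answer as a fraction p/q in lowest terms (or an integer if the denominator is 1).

Answer: 3/7

Derivation:
Symmetric walk (p = 1/2): the harmonic-function argument gives P(hit 7 before 0 | start at 3) = a/N.
P = 3/7 = 3/7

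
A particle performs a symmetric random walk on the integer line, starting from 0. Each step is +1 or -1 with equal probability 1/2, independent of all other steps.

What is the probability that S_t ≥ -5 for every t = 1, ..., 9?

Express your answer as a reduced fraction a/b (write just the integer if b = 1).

Let f(t,s) = #length-t paths at position s with S_1..S_t all ≥ -5.
f(t,s) = f(t-1,s-1) + f(t-1,s+1) for s ≥ -5; f(t,s) = 0 for s < -5.
t=0: f(0,0)=1
t=1: f(1,-1)=1 f(1,1)=1
t=2: f(2,-2)=1 f(2,0)=2 f(2,2)=1
t=3: f(3,-3)=1 f(3,-1)=3 f(3,1)=3 f(3,3)=1
t=4: f(4,-4)=1 f(4,-2)=4 f(4,0)=6 f(4,2)=4 f(4,4)=1
t=5: f(5,-5)=1 f(5,-3)=5 f(5,-1)=10 f(5,1)=10 f(5,3)=5 f(5,5)=1
t=6: f(6,-4)=6 f(6,-2)=15 f(6,0)=20 f(6,2)=15 f(6,4)=6 f(6,6)=1
t=7: f(7,-5)=6 f(7,-3)=21 f(7,-1)=35 f(7,1)=35 f(7,3)=21 f(7,5)=7 f(7,7)=1
t=8: f(8,-4)=27 f(8,-2)=56 f(8,0)=70 f(8,2)=56 f(8,4)=28 f(8,6)=8 f(8,8)=1
t=9: f(9,-5)=27 f(9,-3)=83 f(9,-1)=126 f(9,1)=126 f(9,3)=84 f(9,5)=36 f(9,7)=9 f(9,9)=1
Σ_s f(9,s) = 492
P = 492/512 = 123/128

Answer: 123/128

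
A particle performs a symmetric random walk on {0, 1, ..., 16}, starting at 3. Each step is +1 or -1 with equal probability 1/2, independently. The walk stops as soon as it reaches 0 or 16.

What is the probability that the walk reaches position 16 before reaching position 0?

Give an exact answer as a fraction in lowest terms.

Symmetric walk (p = 1/2): the harmonic-function argument gives P(hit 16 before 0 | start at 3) = a/N.
P = 3/16 = 3/16

Answer: 3/16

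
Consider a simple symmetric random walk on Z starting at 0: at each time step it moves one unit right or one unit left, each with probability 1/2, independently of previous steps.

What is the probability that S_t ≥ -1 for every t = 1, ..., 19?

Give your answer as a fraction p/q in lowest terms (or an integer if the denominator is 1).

Let f(t,s) = #length-t paths at position s with S_1..S_t all ≥ -1.
f(t,s) = f(t-1,s-1) + f(t-1,s+1) for s ≥ -1; f(t,s) = 0 for s < -1.
t=0: f(0,0)=1
t=1: f(1,-1)=1 f(1,1)=1
t=2: f(2,0)=2 f(2,2)=1
t=3: f(3,-1)=2 f(3,1)=3 f(3,3)=1
t=4: f(4,0)=5 f(4,2)=4 f(4,4)=1
t=5: f(5,-1)=5 f(5,1)=9 f(5,3)=5 f(5,5)=1
t=6: f(6,0)=14 f(6,2)=14 f(6,4)=6 f(6,6)=1
t=7: f(7,-1)=14 f(7,1)=28 f(7,3)=20 f(7,5)=7 f(7,7)=1
t=8: f(8,0)=42 f(8,2)=48 f(8,4)=27 f(8,6)=8 f(8,8)=1
t=9: f(9,-1)=42 f(9,1)=90 f(9,3)=75 f(9,5)=35 f(9,7)=9 f(9,9)=1
t=10: f(10,0)=132 f(10,2)=165 f(10,4)=110 f(10,6)=44 f(10,8)=10 f(10,10)=1
t=11: f(11,-1)=132 f(11,1)=297 f(11,3)=275 f(11,5)=154 f(11,7)=54 f(11,9)=11 f(11,11)=1
t=12: f(12,0)=429 f(12,2)=572 f(12,4)=429 f(12,6)=208 f(12,8)=65 f(12,10)=12 f(12,12)=1
t=13: f(13,-1)=429 f(13,1)=1001 f(13,3)=1001 f(13,5)=637 f(13,7)=273 f(13,9)=77 f(13,11)=13 f(13,13)=1
t=14: f(14,0)=1430 f(14,2)=2002 f(14,4)=1638 f(14,6)=910 f(14,8)=350 f(14,10)=90 f(14,12)=14 f(14,14)=1
t=15: f(15,-1)=1430 f(15,1)=3432 f(15,3)=3640 f(15,5)=2548 f(15,7)=1260 f(15,9)=440 f(15,11)=104 f(15,13)=15 f(15,15)=1
t=16: f(16,0)=4862 f(16,2)=7072 f(16,4)=6188 f(16,6)=3808 f(16,8)=1700 f(16,10)=544 f(16,12)=119 f(16,14)=16 f(16,16)=1
t=17: f(17,-1)=4862 f(17,1)=11934 f(17,3)=13260 f(17,5)=9996 f(17,7)=5508 f(17,9)=2244 f(17,11)=663 f(17,13)=135 f(17,15)=17 f(17,17)=1
t=18: f(18,0)=16796 f(18,2)=25194 f(18,4)=23256 f(18,6)=15504 f(18,8)=7752 f(18,10)=2907 f(18,12)=798 f(18,14)=152 f(18,16)=18 f(18,18)=1
t=19: f(19,-1)=16796 f(19,1)=41990 f(19,3)=48450 f(19,5)=38760 f(19,7)=23256 f(19,9)=10659 f(19,11)=3705 f(19,13)=950 f(19,15)=170 f(19,17)=19 f(19,19)=1
Σ_s f(19,s) = 184756
P = 184756/524288 = 46189/131072

Answer: 46189/131072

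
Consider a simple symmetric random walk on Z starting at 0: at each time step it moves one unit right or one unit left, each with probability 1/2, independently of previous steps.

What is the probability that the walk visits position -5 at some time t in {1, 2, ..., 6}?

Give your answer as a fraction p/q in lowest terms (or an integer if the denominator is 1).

Answer: 1/32

Derivation:
Count via complement. Let g(t,s) = #length-t paths at position s with S_1..S_t all ≠ -5.
g(t,s) = g(t-1,s-1) + g(t-1,s+1) for s ≠ -5; g(t,-5) = 0.
t=0: g(0,0)=1
t=1: g(1,-1)=1 g(1,1)=1
t=2: g(2,-2)=1 g(2,0)=2 g(2,2)=1
t=3: g(3,-3)=1 g(3,-1)=3 g(3,1)=3 g(3,3)=1
t=4: g(4,-4)=1 g(4,-2)=4 g(4,0)=6 g(4,2)=4 g(4,4)=1
t=5: g(5,-3)=5 g(5,-1)=10 g(5,1)=10 g(5,3)=5 g(5,5)=1
t=6: g(6,-4)=5 g(6,-2)=15 g(6,0)=20 g(6,2)=15 g(6,4)=6 g(6,6)=1
Paths never hitting -5: Σ_s g(6,s) = 62
Paths hitting -5: 2^6 - 62 = 2
P = 2/64 = 1/32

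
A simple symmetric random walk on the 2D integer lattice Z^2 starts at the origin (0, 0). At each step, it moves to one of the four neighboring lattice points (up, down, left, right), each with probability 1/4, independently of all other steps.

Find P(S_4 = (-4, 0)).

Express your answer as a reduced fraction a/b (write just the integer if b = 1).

Let h be the number of horizontal steps (so 4-h are vertical). To end at (-4,0) need (h-4)/2 right-steps and ((4-h)+0)/2 up-steps.
Sum over h with 4 ≤ h ≤ 4, h ≡ 0 (mod 2), 4-h ≡ 0 (mod 2):
h=4: C(4,4)·C(4,0)·C(0,0) = 1·1·1 = 1
Total favorable: 1
Total paths: 4^4 = 256
P = 1/256 = 1/256

Answer: 1/256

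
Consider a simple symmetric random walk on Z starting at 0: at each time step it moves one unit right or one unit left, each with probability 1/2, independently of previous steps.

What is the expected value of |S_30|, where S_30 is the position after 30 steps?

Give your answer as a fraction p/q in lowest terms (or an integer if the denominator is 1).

Answer: 145422675/33554432

Derivation:
S_30 takes values m ≡ 0 (mod 2) with |m| ≤ 30; P(S_30=m) = C(30,(30+m)/2)/2^30.
Total paths: 2^30 = 1073741824
Distribution: P(S=-30)=1/1073741824, P(S=-28)=30/1073741824, P(S=-26)=435/1073741824, P(S=-24)=4060/1073741824, P(S=-22)=27405/1073741824, P(S=-20)=142506/1073741824, P(S=-18)=593775/1073741824, P(S=-16)=2035800/1073741824, P(S=-14)=5852925/1073741824, P(S=-12)=14307150/1073741824, P(S=-10)=30045015/1073741824, P(S=-8)=54627300/1073741824, P(S=-6)=86493225/1073741824, P(S=-4)=119759850/1073741824, P(S=-2)=145422675/1073741824, P(S=0)=155117520/1073741824, P(S=2)=145422675/1073741824, P(S=4)=119759850/1073741824, P(S=6)=86493225/1073741824, P(S=8)=54627300/1073741824, P(S=10)=30045015/1073741824, P(S=12)=14307150/1073741824, P(S=14)=5852925/1073741824, P(S=16)=2035800/1073741824, P(S=18)=593775/1073741824, P(S=20)=142506/1073741824, P(S=22)=27405/1073741824, P(S=24)=4060/1073741824, P(S=26)=435/1073741824, P(S=28)=30/1073741824, P(S=30)=1/1073741824
E[|S_30|] = Σ_m |m|·P(S_30=m) = 4653525600/1073741824 = 145422675/33554432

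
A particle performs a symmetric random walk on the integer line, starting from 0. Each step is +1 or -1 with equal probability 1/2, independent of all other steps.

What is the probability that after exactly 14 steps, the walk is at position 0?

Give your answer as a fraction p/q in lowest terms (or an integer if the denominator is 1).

Answer: 429/2048

Derivation:
To return to 0 after 14 steps: need exactly 7 steps of +1 and 7 of -1.
Favorable paths: C(14,7) = 3432
Total paths: 2^14 = 16384
P = 3432/16384 = 429/2048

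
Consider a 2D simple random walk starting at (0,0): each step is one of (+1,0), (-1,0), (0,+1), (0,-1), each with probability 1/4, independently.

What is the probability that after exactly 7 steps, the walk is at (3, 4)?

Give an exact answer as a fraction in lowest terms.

Let h be the number of horizontal steps (so 7-h are vertical). To end at (3,4) need (h+3)/2 right-steps and ((7-h)+4)/2 up-steps.
Sum over h with 3 ≤ h ≤ 3, h ≡ 1 (mod 2), 7-h ≡ 0 (mod 2):
h=3: C(7,3)·C(3,3)·C(4,4) = 35·1·1 = 35
Total favorable: 35
Total paths: 4^7 = 16384
P = 35/16384 = 35/16384

Answer: 35/16384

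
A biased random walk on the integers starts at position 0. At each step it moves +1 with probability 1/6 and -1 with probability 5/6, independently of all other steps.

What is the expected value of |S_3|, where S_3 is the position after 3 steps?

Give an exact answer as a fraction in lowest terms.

Answer: 13/6

Derivation:
S_3 takes values m ≡ 1 (mod 2) with |m| ≤ 3; P(S_3=m) = C(3,(3+m)/2) · (1/6)^((3+m)/2) · (5/6)^((3-m)/2).
Distribution: P(S=-3)=125/216, P(S=-1)=25/72, P(S=1)=5/72, P(S=3)=1/216
E[|S_3|] = Σ_m |m|·P(S_3=m) = 13/6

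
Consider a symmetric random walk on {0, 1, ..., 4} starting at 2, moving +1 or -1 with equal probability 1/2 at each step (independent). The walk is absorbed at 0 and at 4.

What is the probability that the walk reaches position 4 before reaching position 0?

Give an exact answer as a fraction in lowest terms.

Answer: 1/2

Derivation:
Symmetric walk (p = 1/2): the harmonic-function argument gives P(hit 4 before 0 | start at 2) = a/N.
P = 2/4 = 1/2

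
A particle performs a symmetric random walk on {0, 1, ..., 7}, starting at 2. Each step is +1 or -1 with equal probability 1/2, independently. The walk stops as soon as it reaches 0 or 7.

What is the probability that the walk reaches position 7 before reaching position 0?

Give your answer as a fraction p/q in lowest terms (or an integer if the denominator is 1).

Answer: 2/7

Derivation:
Symmetric walk (p = 1/2): the harmonic-function argument gives P(hit 7 before 0 | start at 2) = a/N.
P = 2/7 = 2/7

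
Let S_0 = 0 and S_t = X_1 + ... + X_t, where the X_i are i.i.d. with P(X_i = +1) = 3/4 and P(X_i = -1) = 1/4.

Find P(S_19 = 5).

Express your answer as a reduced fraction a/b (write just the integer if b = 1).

Answer: 6694562277/68719476736

Derivation:
To reach position 5 after 19 steps: need 12 steps of +1 and 7 steps of -1.
Number of such sequences: C(19,12) = 50388
Each has probability (3/4)^12 · (1/4)^7 = 531441/274877906944
P = 50388 · 531441/274877906944 = 6694562277/68719476736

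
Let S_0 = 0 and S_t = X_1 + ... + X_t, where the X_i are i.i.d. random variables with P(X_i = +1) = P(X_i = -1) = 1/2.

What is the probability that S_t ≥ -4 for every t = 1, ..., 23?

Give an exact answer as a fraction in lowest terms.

Let f(t,s) = #length-t paths at position s with S_1..S_t all ≥ -4.
f(t,s) = f(t-1,s-1) + f(t-1,s+1) for s ≥ -4; f(t,s) = 0 for s < -4.
t=0: f(0,0)=1
t=1: f(1,-1)=1 f(1,1)=1
t=2: f(2,-2)=1 f(2,0)=2 f(2,2)=1
t=3: f(3,-3)=1 f(3,-1)=3 f(3,1)=3 f(3,3)=1
t=4: f(4,-4)=1 f(4,-2)=4 f(4,0)=6 f(4,2)=4 f(4,4)=1
t=5: f(5,-3)=5 f(5,-1)=10 f(5,1)=10 f(5,3)=5 f(5,5)=1
t=6: f(6,-4)=5 f(6,-2)=15 f(6,0)=20 f(6,2)=15 f(6,4)=6 f(6,6)=1
t=7: f(7,-3)=20 f(7,-1)=35 f(7,1)=35 f(7,3)=21 f(7,5)=7 f(7,7)=1
t=8: f(8,-4)=20 f(8,-2)=55 f(8,0)=70 f(8,2)=56 f(8,4)=28 f(8,6)=8 f(8,8)=1
t=9: f(9,-3)=75 f(9,-1)=125 f(9,1)=126 f(9,3)=84 f(9,5)=36 f(9,7)=9 f(9,9)=1
t=10: f(10,-4)=75 f(10,-2)=200 f(10,0)=251 f(10,2)=210 f(10,4)=120 f(10,6)=45 f(10,8)=10 f(10,10)=1
t=11: f(11,-3)=275 f(11,-1)=451 f(11,1)=461 f(11,3)=330 f(11,5)=165 f(11,7)=55 f(11,9)=11 f(11,11)=1
t=12: f(12,-4)=275 f(12,-2)=726 f(12,0)=912 f(12,2)=791 f(12,4)=495 f(12,6)=220 f(12,8)=66 f(12,10)=12 f(12,12)=1
t=13: f(13,-3)=1001 f(13,-1)=1638 f(13,1)=1703 f(13,3)=1286 f(13,5)=715 f(13,7)=286 f(13,9)=78 f(13,11)=13 f(13,13)=1
t=14: f(14,-4)=1001 f(14,-2)=2639 f(14,0)=3341 f(14,2)=2989 f(14,4)=2001 f(14,6)=1001 f(14,8)=364 f(14,10)=91 f(14,12)=14 f(14,14)=1
t=15: f(15,-3)=3640 f(15,-1)=5980 f(15,1)=6330 f(15,3)=4990 f(15,5)=3002 f(15,7)=1365 f(15,9)=455 f(15,11)=105 f(15,13)=15 f(15,15)=1
t=16: f(16,-4)=3640 f(16,-2)=9620 f(16,0)=12310 f(16,2)=11320 f(16,4)=7992 f(16,6)=4367 f(16,8)=1820 f(16,10)=560 f(16,12)=120 f(16,14)=16 f(16,16)=1
t=17: f(17,-3)=13260 f(17,-1)=21930 f(17,1)=23630 f(17,3)=19312 f(17,5)=12359 f(17,7)=6187 f(17,9)=2380 f(17,11)=680 f(17,13)=136 f(17,15)=17 f(17,17)=1
t=18: f(18,-4)=13260 f(18,-2)=35190 f(18,0)=45560 f(18,2)=42942 f(18,4)=31671 f(18,6)=18546 f(18,8)=8567 f(18,10)=3060 f(18,12)=816 f(18,14)=153 f(18,16)=18 f(18,18)=1
t=19: f(19,-3)=48450 f(19,-1)=80750 f(19,1)=88502 f(19,3)=74613 f(19,5)=50217 f(19,7)=27113 f(19,9)=11627 f(19,11)=3876 f(19,13)=969 f(19,15)=171 f(19,17)=19 f(19,19)=1
t=20: f(20,-4)=48450 f(20,-2)=129200 f(20,0)=169252 f(20,2)=163115 f(20,4)=124830 f(20,6)=77330 f(20,8)=38740 f(20,10)=15503 f(20,12)=4845 f(20,14)=1140 f(20,16)=190 f(20,18)=20 f(20,20)=1
t=21: f(21,-3)=177650 f(21,-1)=298452 f(21,1)=332367 f(21,3)=287945 f(21,5)=202160 f(21,7)=116070 f(21,9)=54243 f(21,11)=20348 f(21,13)=5985 f(21,15)=1330 f(21,17)=210 f(21,19)=21 f(21,21)=1
t=22: f(22,-4)=177650 f(22,-2)=476102 f(22,0)=630819 f(22,2)=620312 f(22,4)=490105 f(22,6)=318230 f(22,8)=170313 f(22,10)=74591 f(22,12)=26333 f(22,14)=7315 f(22,16)=1540 f(22,18)=231 f(22,20)=22 f(22,22)=1
t=23: f(23,-3)=653752 f(23,-1)=1106921 f(23,1)=1251131 f(23,3)=1110417 f(23,5)=808335 f(23,7)=488543 f(23,9)=244904 f(23,11)=100924 f(23,13)=33648 f(23,15)=8855 f(23,17)=1771 f(23,19)=253 f(23,21)=23 f(23,23)=1
Σ_s f(23,s) = 5809478
P = 5809478/8388608 = 2904739/4194304

Answer: 2904739/4194304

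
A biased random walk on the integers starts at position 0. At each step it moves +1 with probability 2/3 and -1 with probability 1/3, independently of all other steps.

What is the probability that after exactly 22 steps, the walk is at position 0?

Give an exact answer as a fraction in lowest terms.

To be at 0 after 22 steps: need exactly 11 steps of +1 and 11 of -1.
Number of such sequences: C(22,11) = 705432
Each has probability (2/3)^11 · (1/3)^11 = 2048/31381059609
P = 705432 · 2048/31381059609 = 481574912/10460353203

Answer: 481574912/10460353203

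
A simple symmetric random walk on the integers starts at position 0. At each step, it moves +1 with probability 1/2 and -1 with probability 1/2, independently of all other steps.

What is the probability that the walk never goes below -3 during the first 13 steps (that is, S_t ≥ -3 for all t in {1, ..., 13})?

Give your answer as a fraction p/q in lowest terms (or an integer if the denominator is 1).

Answer: 3003/4096

Derivation:
Let f(t,s) = #length-t paths at position s with S_1..S_t all ≥ -3.
f(t,s) = f(t-1,s-1) + f(t-1,s+1) for s ≥ -3; f(t,s) = 0 for s < -3.
t=0: f(0,0)=1
t=1: f(1,-1)=1 f(1,1)=1
t=2: f(2,-2)=1 f(2,0)=2 f(2,2)=1
t=3: f(3,-3)=1 f(3,-1)=3 f(3,1)=3 f(3,3)=1
t=4: f(4,-2)=4 f(4,0)=6 f(4,2)=4 f(4,4)=1
t=5: f(5,-3)=4 f(5,-1)=10 f(5,1)=10 f(5,3)=5 f(5,5)=1
t=6: f(6,-2)=14 f(6,0)=20 f(6,2)=15 f(6,4)=6 f(6,6)=1
t=7: f(7,-3)=14 f(7,-1)=34 f(7,1)=35 f(7,3)=21 f(7,5)=7 f(7,7)=1
t=8: f(8,-2)=48 f(8,0)=69 f(8,2)=56 f(8,4)=28 f(8,6)=8 f(8,8)=1
t=9: f(9,-3)=48 f(9,-1)=117 f(9,1)=125 f(9,3)=84 f(9,5)=36 f(9,7)=9 f(9,9)=1
t=10: f(10,-2)=165 f(10,0)=242 f(10,2)=209 f(10,4)=120 f(10,6)=45 f(10,8)=10 f(10,10)=1
t=11: f(11,-3)=165 f(11,-1)=407 f(11,1)=451 f(11,3)=329 f(11,5)=165 f(11,7)=55 f(11,9)=11 f(11,11)=1
t=12: f(12,-2)=572 f(12,0)=858 f(12,2)=780 f(12,4)=494 f(12,6)=220 f(12,8)=66 f(12,10)=12 f(12,12)=1
t=13: f(13,-3)=572 f(13,-1)=1430 f(13,1)=1638 f(13,3)=1274 f(13,5)=714 f(13,7)=286 f(13,9)=78 f(13,11)=13 f(13,13)=1
Σ_s f(13,s) = 6006
P = 6006/8192 = 3003/4096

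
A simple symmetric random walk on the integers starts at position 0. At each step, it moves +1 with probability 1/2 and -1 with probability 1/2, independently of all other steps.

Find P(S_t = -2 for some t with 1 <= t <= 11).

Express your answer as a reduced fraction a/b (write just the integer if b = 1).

Answer: 281/512

Derivation:
Count via complement. Let g(t,s) = #length-t paths at position s with S_1..S_t all ≠ -2.
g(t,s) = g(t-1,s-1) + g(t-1,s+1) for s ≠ -2; g(t,-2) = 0.
t=0: g(0,0)=1
t=1: g(1,-1)=1 g(1,1)=1
t=2: g(2,0)=2 g(2,2)=1
t=3: g(3,-1)=2 g(3,1)=3 g(3,3)=1
t=4: g(4,0)=5 g(4,2)=4 g(4,4)=1
t=5: g(5,-1)=5 g(5,1)=9 g(5,3)=5 g(5,5)=1
t=6: g(6,0)=14 g(6,2)=14 g(6,4)=6 g(6,6)=1
t=7: g(7,-1)=14 g(7,1)=28 g(7,3)=20 g(7,5)=7 g(7,7)=1
t=8: g(8,0)=42 g(8,2)=48 g(8,4)=27 g(8,6)=8 g(8,8)=1
t=9: g(9,-1)=42 g(9,1)=90 g(9,3)=75 g(9,5)=35 g(9,7)=9 g(9,9)=1
t=10: g(10,0)=132 g(10,2)=165 g(10,4)=110 g(10,6)=44 g(10,8)=10 g(10,10)=1
t=11: g(11,-1)=132 g(11,1)=297 g(11,3)=275 g(11,5)=154 g(11,7)=54 g(11,9)=11 g(11,11)=1
Paths never hitting -2: Σ_s g(11,s) = 924
Paths hitting -2: 2^11 - 924 = 1124
P = 1124/2048 = 281/512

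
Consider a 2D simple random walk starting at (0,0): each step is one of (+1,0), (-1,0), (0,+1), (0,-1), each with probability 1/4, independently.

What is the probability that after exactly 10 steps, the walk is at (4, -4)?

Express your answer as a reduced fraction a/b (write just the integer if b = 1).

Answer: 315/131072

Derivation:
Let h be the number of horizontal steps (so 10-h are vertical). To end at (4,-4) need (h+4)/2 right-steps and ((10-h)-4)/2 up-steps.
Sum over h with 4 ≤ h ≤ 6, h ≡ 0 (mod 2), 10-h ≡ 0 (mod 2):
h=4: C(10,4)·C(4,4)·C(6,1) = 210·1·6 = 1260
h=6: C(10,6)·C(6,5)·C(4,0) = 210·6·1 = 1260
Total favorable: 2520
Total paths: 4^10 = 1048576
P = 2520/1048576 = 315/131072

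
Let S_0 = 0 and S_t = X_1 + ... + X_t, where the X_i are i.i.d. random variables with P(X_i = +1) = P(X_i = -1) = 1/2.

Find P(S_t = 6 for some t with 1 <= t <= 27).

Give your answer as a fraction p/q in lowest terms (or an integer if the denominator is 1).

Answer: 16628809/67108864

Derivation:
Count via complement. Let g(t,s) = #length-t paths at position s with S_1..S_t all ≠ 6.
g(t,s) = g(t-1,s-1) + g(t-1,s+1) for s ≠ 6; g(t,6) = 0.
t=0: g(0,0)=1
t=1: g(1,-1)=1 g(1,1)=1
t=2: g(2,-2)=1 g(2,0)=2 g(2,2)=1
t=3: g(3,-3)=1 g(3,-1)=3 g(3,1)=3 g(3,3)=1
t=4: g(4,-4)=1 g(4,-2)=4 g(4,0)=6 g(4,2)=4 g(4,4)=1
t=5: g(5,-5)=1 g(5,-3)=5 g(5,-1)=10 g(5,1)=10 g(5,3)=5 g(5,5)=1
t=6: g(6,-6)=1 g(6,-4)=6 g(6,-2)=15 g(6,0)=20 g(6,2)=15 g(6,4)=6
t=7: g(7,-7)=1 g(7,-5)=7 g(7,-3)=21 g(7,-1)=35 g(7,1)=35 g(7,3)=21 g(7,5)=6
t=8: g(8,-8)=1 g(8,-6)=8 g(8,-4)=28 g(8,-2)=56 g(8,0)=70 g(8,2)=56 g(8,4)=27
t=9: g(9,-9)=1 g(9,-7)=9 g(9,-5)=36 g(9,-3)=84 g(9,-1)=126 g(9,1)=126 g(9,3)=83 g(9,5)=27
t=10: g(10,-10)=1 g(10,-8)=10 g(10,-6)=45 g(10,-4)=120 g(10,-2)=210 g(10,0)=252 g(10,2)=209 g(10,4)=110
t=11: g(11,-11)=1 g(11,-9)=11 g(11,-7)=55 g(11,-5)=165 g(11,-3)=330 g(11,-1)=462 g(11,1)=461 g(11,3)=319 g(11,5)=110
t=12: g(12,-12)=1 g(12,-10)=12 g(12,-8)=66 g(12,-6)=220 g(12,-4)=495 g(12,-2)=792 g(12,0)=923 g(12,2)=780 g(12,4)=429
t=13: g(13,-13)=1 g(13,-11)=13 g(13,-9)=78 g(13,-7)=286 g(13,-5)=715 g(13,-3)=1287 g(13,-1)=1715 g(13,1)=1703 g(13,3)=1209 g(13,5)=429
t=14: g(14,-14)=1 g(14,-12)=14 g(14,-10)=91 g(14,-8)=364 g(14,-6)=1001 g(14,-4)=2002 g(14,-2)=3002 g(14,0)=3418 g(14,2)=2912 g(14,4)=1638
t=15: g(15,-15)=1 g(15,-13)=15 g(15,-11)=105 g(15,-9)=455 g(15,-7)=1365 g(15,-5)=3003 g(15,-3)=5004 g(15,-1)=6420 g(15,1)=6330 g(15,3)=4550 g(15,5)=1638
t=16: g(16,-16)=1 g(16,-14)=16 g(16,-12)=120 g(16,-10)=560 g(16,-8)=1820 g(16,-6)=4368 g(16,-4)=8007 g(16,-2)=11424 g(16,0)=12750 g(16,2)=10880 g(16,4)=6188
t=17: g(17,-17)=1 g(17,-15)=17 g(17,-13)=136 g(17,-11)=680 g(17,-9)=2380 g(17,-7)=6188 g(17,-5)=12375 g(17,-3)=19431 g(17,-1)=24174 g(17,1)=23630 g(17,3)=17068 g(17,5)=6188
t=18: g(18,-18)=1 g(18,-16)=18 g(18,-14)=153 g(18,-12)=816 g(18,-10)=3060 g(18,-8)=8568 g(18,-6)=18563 g(18,-4)=31806 g(18,-2)=43605 g(18,0)=47804 g(18,2)=40698 g(18,4)=23256
t=19: g(19,-19)=1 g(19,-17)=19 g(19,-15)=171 g(19,-13)=969 g(19,-11)=3876 g(19,-9)=11628 g(19,-7)=27131 g(19,-5)=50369 g(19,-3)=75411 g(19,-1)=91409 g(19,1)=88502 g(19,3)=63954 g(19,5)=23256
t=20: g(20,-20)=1 g(20,-18)=20 g(20,-16)=190 g(20,-14)=1140 g(20,-12)=4845 g(20,-10)=15504 g(20,-8)=38759 g(20,-6)=77500 g(20,-4)=125780 g(20,-2)=166820 g(20,0)=179911 g(20,2)=152456 g(20,4)=87210
t=21: g(21,-21)=1 g(21,-19)=21 g(21,-17)=210 g(21,-15)=1330 g(21,-13)=5985 g(21,-11)=20349 g(21,-9)=54263 g(21,-7)=116259 g(21,-5)=203280 g(21,-3)=292600 g(21,-1)=346731 g(21,1)=332367 g(21,3)=239666 g(21,5)=87210
t=22: g(22,-22)=1 g(22,-20)=22 g(22,-18)=231 g(22,-16)=1540 g(22,-14)=7315 g(22,-12)=26334 g(22,-10)=74612 g(22,-8)=170522 g(22,-6)=319539 g(22,-4)=495880 g(22,-2)=639331 g(22,0)=679098 g(22,2)=572033 g(22,4)=326876
t=23: g(23,-23)=1 g(23,-21)=23 g(23,-19)=253 g(23,-17)=1771 g(23,-15)=8855 g(23,-13)=33649 g(23,-11)=100946 g(23,-9)=245134 g(23,-7)=490061 g(23,-5)=815419 g(23,-3)=1135211 g(23,-1)=1318429 g(23,1)=1251131 g(23,3)=898909 g(23,5)=326876
t=24: g(24,-24)=1 g(24,-22)=24 g(24,-20)=276 g(24,-18)=2024 g(24,-16)=10626 g(24,-14)=42504 g(24,-12)=134595 g(24,-10)=346080 g(24,-8)=735195 g(24,-6)=1305480 g(24,-4)=1950630 g(24,-2)=2453640 g(24,0)=2569560 g(24,2)=2150040 g(24,4)=1225785
t=25: g(25,-25)=1 g(25,-23)=25 g(25,-21)=300 g(25,-19)=2300 g(25,-17)=12650 g(25,-15)=53130 g(25,-13)=177099 g(25,-11)=480675 g(25,-9)=1081275 g(25,-7)=2040675 g(25,-5)=3256110 g(25,-3)=4404270 g(25,-1)=5023200 g(25,1)=4719600 g(25,3)=3375825 g(25,5)=1225785
t=26: g(26,-26)=1 g(26,-24)=26 g(26,-22)=325 g(26,-20)=2600 g(26,-18)=14950 g(26,-16)=65780 g(26,-14)=230229 g(26,-12)=657774 g(26,-10)=1561950 g(26,-8)=3121950 g(26,-6)=5296785 g(26,-4)=7660380 g(26,-2)=9427470 g(26,0)=9742800 g(26,2)=8095425 g(26,4)=4601610
t=27: g(27,-27)=1 g(27,-25)=27 g(27,-23)=351 g(27,-21)=2925 g(27,-19)=17550 g(27,-17)=80730 g(27,-15)=296009 g(27,-13)=888003 g(27,-11)=2219724 g(27,-9)=4683900 g(27,-7)=8418735 g(27,-5)=12957165 g(27,-3)=17087850 g(27,-1)=19170270 g(27,1)=17838225 g(27,3)=12697035 g(27,5)=4601610
Paths never hitting 6: Σ_s g(27,s) = 100960110
Paths hitting 6: 2^27 - 100960110 = 33257618
P = 33257618/134217728 = 16628809/67108864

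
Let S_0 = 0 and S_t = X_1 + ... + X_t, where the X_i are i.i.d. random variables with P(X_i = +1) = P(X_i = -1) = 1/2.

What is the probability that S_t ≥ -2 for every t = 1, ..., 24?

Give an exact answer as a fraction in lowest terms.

Answer: 1924111/4194304

Derivation:
Let f(t,s) = #length-t paths at position s with S_1..S_t all ≥ -2.
f(t,s) = f(t-1,s-1) + f(t-1,s+1) for s ≥ -2; f(t,s) = 0 for s < -2.
t=0: f(0,0)=1
t=1: f(1,-1)=1 f(1,1)=1
t=2: f(2,-2)=1 f(2,0)=2 f(2,2)=1
t=3: f(3,-1)=3 f(3,1)=3 f(3,3)=1
t=4: f(4,-2)=3 f(4,0)=6 f(4,2)=4 f(4,4)=1
t=5: f(5,-1)=9 f(5,1)=10 f(5,3)=5 f(5,5)=1
t=6: f(6,-2)=9 f(6,0)=19 f(6,2)=15 f(6,4)=6 f(6,6)=1
t=7: f(7,-1)=28 f(7,1)=34 f(7,3)=21 f(7,5)=7 f(7,7)=1
t=8: f(8,-2)=28 f(8,0)=62 f(8,2)=55 f(8,4)=28 f(8,6)=8 f(8,8)=1
t=9: f(9,-1)=90 f(9,1)=117 f(9,3)=83 f(9,5)=36 f(9,7)=9 f(9,9)=1
t=10: f(10,-2)=90 f(10,0)=207 f(10,2)=200 f(10,4)=119 f(10,6)=45 f(10,8)=10 f(10,10)=1
t=11: f(11,-1)=297 f(11,1)=407 f(11,3)=319 f(11,5)=164 f(11,7)=55 f(11,9)=11 f(11,11)=1
t=12: f(12,-2)=297 f(12,0)=704 f(12,2)=726 f(12,4)=483 f(12,6)=219 f(12,8)=66 f(12,10)=12 f(12,12)=1
t=13: f(13,-1)=1001 f(13,1)=1430 f(13,3)=1209 f(13,5)=702 f(13,7)=285 f(13,9)=78 f(13,11)=13 f(13,13)=1
t=14: f(14,-2)=1001 f(14,0)=2431 f(14,2)=2639 f(14,4)=1911 f(14,6)=987 f(14,8)=363 f(14,10)=91 f(14,12)=14 f(14,14)=1
t=15: f(15,-1)=3432 f(15,1)=5070 f(15,3)=4550 f(15,5)=2898 f(15,7)=1350 f(15,9)=454 f(15,11)=105 f(15,13)=15 f(15,15)=1
t=16: f(16,-2)=3432 f(16,0)=8502 f(16,2)=9620 f(16,4)=7448 f(16,6)=4248 f(16,8)=1804 f(16,10)=559 f(16,12)=120 f(16,14)=16 f(16,16)=1
t=17: f(17,-1)=11934 f(17,1)=18122 f(17,3)=17068 f(17,5)=11696 f(17,7)=6052 f(17,9)=2363 f(17,11)=679 f(17,13)=136 f(17,15)=17 f(17,17)=1
t=18: f(18,-2)=11934 f(18,0)=30056 f(18,2)=35190 f(18,4)=28764 f(18,6)=17748 f(18,8)=8415 f(18,10)=3042 f(18,12)=815 f(18,14)=153 f(18,16)=18 f(18,18)=1
t=19: f(19,-1)=41990 f(19,1)=65246 f(19,3)=63954 f(19,5)=46512 f(19,7)=26163 f(19,9)=11457 f(19,11)=3857 f(19,13)=968 f(19,15)=171 f(19,17)=19 f(19,19)=1
t=20: f(20,-2)=41990 f(20,0)=107236 f(20,2)=129200 f(20,4)=110466 f(20,6)=72675 f(20,8)=37620 f(20,10)=15314 f(20,12)=4825 f(20,14)=1139 f(20,16)=190 f(20,18)=20 f(20,20)=1
t=21: f(21,-1)=149226 f(21,1)=236436 f(21,3)=239666 f(21,5)=183141 f(21,7)=110295 f(21,9)=52934 f(21,11)=20139 f(21,13)=5964 f(21,15)=1329 f(21,17)=210 f(21,19)=21 f(21,21)=1
t=22: f(22,-2)=149226 f(22,0)=385662 f(22,2)=476102 f(22,4)=422807 f(22,6)=293436 f(22,8)=163229 f(22,10)=73073 f(22,12)=26103 f(22,14)=7293 f(22,16)=1539 f(22,18)=231 f(22,20)=22 f(22,22)=1
t=23: f(23,-1)=534888 f(23,1)=861764 f(23,3)=898909 f(23,5)=716243 f(23,7)=456665 f(23,9)=236302 f(23,11)=99176 f(23,13)=33396 f(23,15)=8832 f(23,17)=1770 f(23,19)=253 f(23,21)=23 f(23,23)=1
t=24: f(24,-2)=534888 f(24,0)=1396652 f(24,2)=1760673 f(24,4)=1615152 f(24,6)=1172908 f(24,8)=692967 f(24,10)=335478 f(24,12)=132572 f(24,14)=42228 f(24,16)=10602 f(24,18)=2023 f(24,20)=276 f(24,22)=24 f(24,24)=1
Σ_s f(24,s) = 7696444
P = 7696444/16777216 = 1924111/4194304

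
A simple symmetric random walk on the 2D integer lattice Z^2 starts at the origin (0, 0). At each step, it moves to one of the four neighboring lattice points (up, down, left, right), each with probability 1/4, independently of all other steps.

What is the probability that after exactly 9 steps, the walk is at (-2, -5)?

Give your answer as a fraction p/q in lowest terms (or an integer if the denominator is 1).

Let h be the number of horizontal steps (so 9-h are vertical). To end at (-2,-5) need (h-2)/2 right-steps and ((9-h)-5)/2 up-steps.
Sum over h with 2 ≤ h ≤ 4, h ≡ 0 (mod 2), 9-h ≡ 1 (mod 2):
h=2: C(9,2)·C(2,0)·C(7,1) = 36·1·7 = 252
h=4: C(9,4)·C(4,1)·C(5,0) = 126·4·1 = 504
Total favorable: 756
Total paths: 4^9 = 262144
P = 756/262144 = 189/65536

Answer: 189/65536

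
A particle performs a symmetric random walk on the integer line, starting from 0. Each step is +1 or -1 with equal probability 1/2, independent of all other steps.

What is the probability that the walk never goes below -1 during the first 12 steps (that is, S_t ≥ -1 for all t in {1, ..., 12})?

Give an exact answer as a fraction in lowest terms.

Let f(t,s) = #length-t paths at position s with S_1..S_t all ≥ -1.
f(t,s) = f(t-1,s-1) + f(t-1,s+1) for s ≥ -1; f(t,s) = 0 for s < -1.
t=0: f(0,0)=1
t=1: f(1,-1)=1 f(1,1)=1
t=2: f(2,0)=2 f(2,2)=1
t=3: f(3,-1)=2 f(3,1)=3 f(3,3)=1
t=4: f(4,0)=5 f(4,2)=4 f(4,4)=1
t=5: f(5,-1)=5 f(5,1)=9 f(5,3)=5 f(5,5)=1
t=6: f(6,0)=14 f(6,2)=14 f(6,4)=6 f(6,6)=1
t=7: f(7,-1)=14 f(7,1)=28 f(7,3)=20 f(7,5)=7 f(7,7)=1
t=8: f(8,0)=42 f(8,2)=48 f(8,4)=27 f(8,6)=8 f(8,8)=1
t=9: f(9,-1)=42 f(9,1)=90 f(9,3)=75 f(9,5)=35 f(9,7)=9 f(9,9)=1
t=10: f(10,0)=132 f(10,2)=165 f(10,4)=110 f(10,6)=44 f(10,8)=10 f(10,10)=1
t=11: f(11,-1)=132 f(11,1)=297 f(11,3)=275 f(11,5)=154 f(11,7)=54 f(11,9)=11 f(11,11)=1
t=12: f(12,0)=429 f(12,2)=572 f(12,4)=429 f(12,6)=208 f(12,8)=65 f(12,10)=12 f(12,12)=1
Σ_s f(12,s) = 1716
P = 1716/4096 = 429/1024

Answer: 429/1024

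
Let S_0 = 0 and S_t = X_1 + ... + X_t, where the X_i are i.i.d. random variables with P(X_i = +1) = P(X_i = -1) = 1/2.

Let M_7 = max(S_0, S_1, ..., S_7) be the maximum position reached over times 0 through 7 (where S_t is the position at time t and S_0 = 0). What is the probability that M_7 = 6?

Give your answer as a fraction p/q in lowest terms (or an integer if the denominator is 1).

Let M_7 = max(S_0,...,S_7). Use the reflection principle: for j ≥ 1, #{paths with M_7 ≥ j} = #{S_7 ≥ j} + #{S_7 ≥ j+1}.
By reflection, #{M_7 ≥ 6} = #{S_7 ≥ 6} + #{S_7 ≥ 7} = 1 + 1 = 2.
#{M_7 ≥ 7} = #{S_7 ≥ 7} + #{S_7 ≥ 8} = 1 + 0 = 1.
#{M_7 = 6} = 2 - 1 = 1.
P(M_7 = 6) = 1/128 = 1/128

Answer: 1/128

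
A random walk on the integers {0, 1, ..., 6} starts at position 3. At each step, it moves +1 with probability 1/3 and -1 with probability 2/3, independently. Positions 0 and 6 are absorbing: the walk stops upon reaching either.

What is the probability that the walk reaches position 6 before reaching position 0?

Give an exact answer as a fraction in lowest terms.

Answer: 1/9

Derivation:
Biased walk: p = 1/3, q = 2/3, r = q/p = 2
Gambler's ruin: P(hit 6 before 0 | start at 3) = (1 - r^a)/(1 - r^N)
r^3 = 8; r^6 = 64
P = (1 - 8) / (1 - 64) = -7 / -63 = 1/9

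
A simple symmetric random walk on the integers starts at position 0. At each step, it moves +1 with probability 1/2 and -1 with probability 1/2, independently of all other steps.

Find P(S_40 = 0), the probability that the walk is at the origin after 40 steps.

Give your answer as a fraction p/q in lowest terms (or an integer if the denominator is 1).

To return to 0 after 40 steps: need exactly 20 steps of +1 and 20 of -1.
Favorable paths: C(40,20) = 137846528820
Total paths: 2^40 = 1099511627776
P = 137846528820/1099511627776 = 34461632205/274877906944

Answer: 34461632205/274877906944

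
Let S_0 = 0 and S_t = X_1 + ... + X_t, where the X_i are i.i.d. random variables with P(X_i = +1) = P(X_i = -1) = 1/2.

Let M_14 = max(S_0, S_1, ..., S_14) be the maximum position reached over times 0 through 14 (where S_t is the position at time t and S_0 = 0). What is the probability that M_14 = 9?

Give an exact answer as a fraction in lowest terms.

Answer: 91/16384

Derivation:
Let M_14 = max(S_0,...,S_14). Use the reflection principle: for j ≥ 1, #{paths with M_14 ≥ j} = #{S_14 ≥ j} + #{S_14 ≥ j+1}.
By reflection, #{M_14 ≥ 9} = #{S_14 ≥ 9} + #{S_14 ≥ 10} = 106 + 106 = 212.
#{M_14 ≥ 10} = #{S_14 ≥ 10} + #{S_14 ≥ 11} = 106 + 15 = 121.
#{M_14 = 9} = 212 - 121 = 91.
P(M_14 = 9) = 91/16384 = 91/16384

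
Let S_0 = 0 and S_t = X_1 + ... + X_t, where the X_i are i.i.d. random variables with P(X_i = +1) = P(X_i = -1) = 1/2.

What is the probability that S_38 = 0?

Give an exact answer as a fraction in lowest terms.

Answer: 4418157975/34359738368

Derivation:
To return to 0 after 38 steps: need exactly 19 steps of +1 and 19 of -1.
Favorable paths: C(38,19) = 35345263800
Total paths: 2^38 = 274877906944
P = 35345263800/274877906944 = 4418157975/34359738368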